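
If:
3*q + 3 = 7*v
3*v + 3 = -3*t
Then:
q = 7*v/3 - 1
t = -v - 1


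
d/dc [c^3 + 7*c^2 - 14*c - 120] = 3*c^2 + 14*c - 14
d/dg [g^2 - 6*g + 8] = 2*g - 6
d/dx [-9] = 0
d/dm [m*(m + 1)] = 2*m + 1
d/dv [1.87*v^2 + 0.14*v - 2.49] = 3.74*v + 0.14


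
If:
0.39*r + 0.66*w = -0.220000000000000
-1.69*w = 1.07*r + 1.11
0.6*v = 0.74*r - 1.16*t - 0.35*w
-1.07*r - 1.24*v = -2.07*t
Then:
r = -7.66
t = -5.14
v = -1.96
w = 4.19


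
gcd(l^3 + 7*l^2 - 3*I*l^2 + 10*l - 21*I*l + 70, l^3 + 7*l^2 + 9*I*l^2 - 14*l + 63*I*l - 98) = l^2 + l*(7 + 2*I) + 14*I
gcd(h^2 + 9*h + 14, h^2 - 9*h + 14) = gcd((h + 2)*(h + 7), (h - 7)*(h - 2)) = 1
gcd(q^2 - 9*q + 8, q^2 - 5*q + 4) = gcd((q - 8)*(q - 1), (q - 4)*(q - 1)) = q - 1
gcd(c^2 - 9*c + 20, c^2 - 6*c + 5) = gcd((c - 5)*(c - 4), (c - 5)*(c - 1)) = c - 5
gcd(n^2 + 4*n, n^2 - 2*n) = n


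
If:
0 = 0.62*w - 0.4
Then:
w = 0.65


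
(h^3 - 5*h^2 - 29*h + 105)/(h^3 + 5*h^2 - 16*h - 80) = (h^2 - 10*h + 21)/(h^2 - 16)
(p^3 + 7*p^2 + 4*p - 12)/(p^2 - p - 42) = (p^2 + p - 2)/(p - 7)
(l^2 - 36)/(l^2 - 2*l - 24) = (l + 6)/(l + 4)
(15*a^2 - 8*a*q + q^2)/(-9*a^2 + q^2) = (-5*a + q)/(3*a + q)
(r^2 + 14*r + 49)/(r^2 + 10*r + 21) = (r + 7)/(r + 3)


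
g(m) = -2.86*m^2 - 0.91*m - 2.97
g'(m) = -5.72*m - 0.91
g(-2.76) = -22.24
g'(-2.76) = 14.88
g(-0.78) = -4.00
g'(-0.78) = 3.55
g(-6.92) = -133.63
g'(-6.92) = 38.67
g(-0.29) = -2.95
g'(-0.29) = 0.75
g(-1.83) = -10.88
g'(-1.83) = 9.56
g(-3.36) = -32.20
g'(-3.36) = 18.31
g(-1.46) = -7.74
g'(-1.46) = 7.44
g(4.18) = -56.74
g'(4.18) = -24.82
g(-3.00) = -25.98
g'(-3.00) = 16.25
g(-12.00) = -403.89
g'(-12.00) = 67.73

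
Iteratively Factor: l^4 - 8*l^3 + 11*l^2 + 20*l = (l - 4)*(l^3 - 4*l^2 - 5*l) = l*(l - 4)*(l^2 - 4*l - 5) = l*(l - 4)*(l + 1)*(l - 5)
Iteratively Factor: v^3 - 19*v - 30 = (v + 2)*(v^2 - 2*v - 15) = (v - 5)*(v + 2)*(v + 3)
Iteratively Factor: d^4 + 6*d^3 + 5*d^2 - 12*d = (d + 3)*(d^3 + 3*d^2 - 4*d) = d*(d + 3)*(d^2 + 3*d - 4) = d*(d - 1)*(d + 3)*(d + 4)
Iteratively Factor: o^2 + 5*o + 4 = (o + 4)*(o + 1)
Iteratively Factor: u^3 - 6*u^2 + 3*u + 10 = (u + 1)*(u^2 - 7*u + 10) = (u - 2)*(u + 1)*(u - 5)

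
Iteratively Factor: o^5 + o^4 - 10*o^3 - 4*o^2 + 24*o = (o - 2)*(o^4 + 3*o^3 - 4*o^2 - 12*o) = (o - 2)*(o + 2)*(o^3 + o^2 - 6*o) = (o - 2)^2*(o + 2)*(o^2 + 3*o) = o*(o - 2)^2*(o + 2)*(o + 3)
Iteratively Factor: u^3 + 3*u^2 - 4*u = (u - 1)*(u^2 + 4*u) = (u - 1)*(u + 4)*(u)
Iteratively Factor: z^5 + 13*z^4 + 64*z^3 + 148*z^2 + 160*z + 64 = (z + 4)*(z^4 + 9*z^3 + 28*z^2 + 36*z + 16) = (z + 4)^2*(z^3 + 5*z^2 + 8*z + 4) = (z + 1)*(z + 4)^2*(z^2 + 4*z + 4) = (z + 1)*(z + 2)*(z + 4)^2*(z + 2)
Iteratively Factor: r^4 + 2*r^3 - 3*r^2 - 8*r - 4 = (r + 2)*(r^3 - 3*r - 2) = (r - 2)*(r + 2)*(r^2 + 2*r + 1) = (r - 2)*(r + 1)*(r + 2)*(r + 1)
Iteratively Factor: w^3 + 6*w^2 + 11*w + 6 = (w + 3)*(w^2 + 3*w + 2) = (w + 2)*(w + 3)*(w + 1)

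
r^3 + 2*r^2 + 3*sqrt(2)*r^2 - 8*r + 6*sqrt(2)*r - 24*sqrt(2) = (r - 2)*(r + 4)*(r + 3*sqrt(2))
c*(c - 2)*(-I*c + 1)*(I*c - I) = c^4 - 3*c^3 + I*c^3 + 2*c^2 - 3*I*c^2 + 2*I*c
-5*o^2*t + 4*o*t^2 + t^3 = t*(-o + t)*(5*o + t)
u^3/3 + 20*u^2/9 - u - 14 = (u/3 + 1)*(u - 7/3)*(u + 6)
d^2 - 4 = (d - 2)*(d + 2)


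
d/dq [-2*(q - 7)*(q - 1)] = 16 - 4*q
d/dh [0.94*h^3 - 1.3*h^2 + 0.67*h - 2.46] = 2.82*h^2 - 2.6*h + 0.67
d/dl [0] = 0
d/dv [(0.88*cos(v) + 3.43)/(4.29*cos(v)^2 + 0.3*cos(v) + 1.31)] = (3.7752*cos(v)^2 + 29.4294*cos(v) - 0.1238)*sin(v)/(18.4041*cos(v)^4 + 2.574*cos(v)^3 + 11.3298*cos(v)^2 + 0.786*cos(v) + 1.7161)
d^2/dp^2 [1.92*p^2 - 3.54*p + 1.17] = 3.84000000000000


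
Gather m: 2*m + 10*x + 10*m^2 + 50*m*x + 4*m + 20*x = 10*m^2 + m*(50*x + 6) + 30*x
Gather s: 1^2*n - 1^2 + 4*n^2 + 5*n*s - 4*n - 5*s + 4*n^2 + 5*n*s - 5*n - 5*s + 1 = 8*n^2 - 8*n + s*(10*n - 10)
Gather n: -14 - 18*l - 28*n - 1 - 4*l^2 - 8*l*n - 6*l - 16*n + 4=-4*l^2 - 24*l + n*(-8*l - 44) - 11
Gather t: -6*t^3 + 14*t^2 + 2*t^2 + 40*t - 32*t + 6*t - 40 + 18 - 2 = -6*t^3 + 16*t^2 + 14*t - 24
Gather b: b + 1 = b + 1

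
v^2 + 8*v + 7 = (v + 1)*(v + 7)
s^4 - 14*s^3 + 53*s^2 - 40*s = s*(s - 8)*(s - 5)*(s - 1)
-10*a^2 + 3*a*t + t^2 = (-2*a + t)*(5*a + t)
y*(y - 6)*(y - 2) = y^3 - 8*y^2 + 12*y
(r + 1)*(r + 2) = r^2 + 3*r + 2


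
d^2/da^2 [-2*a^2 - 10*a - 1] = -4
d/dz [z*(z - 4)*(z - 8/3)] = 3*z^2 - 40*z/3 + 32/3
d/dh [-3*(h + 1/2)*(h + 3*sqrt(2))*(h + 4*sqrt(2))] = -9*h^2 - 42*sqrt(2)*h - 3*h - 72 - 21*sqrt(2)/2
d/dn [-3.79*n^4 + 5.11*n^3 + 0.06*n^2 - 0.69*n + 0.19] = -15.16*n^3 + 15.33*n^2 + 0.12*n - 0.69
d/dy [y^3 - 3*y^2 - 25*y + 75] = 3*y^2 - 6*y - 25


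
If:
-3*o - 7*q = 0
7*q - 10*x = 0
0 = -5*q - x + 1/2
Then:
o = -35/171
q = 5/57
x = 7/114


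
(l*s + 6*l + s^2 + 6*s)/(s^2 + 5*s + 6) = (l*s + 6*l + s^2 + 6*s)/(s^2 + 5*s + 6)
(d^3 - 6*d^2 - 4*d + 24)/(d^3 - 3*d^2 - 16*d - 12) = (d - 2)/(d + 1)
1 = 1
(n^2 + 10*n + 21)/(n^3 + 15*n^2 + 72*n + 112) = (n + 3)/(n^2 + 8*n + 16)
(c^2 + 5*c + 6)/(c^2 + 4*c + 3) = (c + 2)/(c + 1)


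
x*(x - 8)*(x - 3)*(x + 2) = x^4 - 9*x^3 + 2*x^2 + 48*x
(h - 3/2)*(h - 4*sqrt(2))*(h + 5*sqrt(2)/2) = h^3 - 3*sqrt(2)*h^2/2 - 3*h^2/2 - 20*h + 9*sqrt(2)*h/4 + 30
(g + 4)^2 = g^2 + 8*g + 16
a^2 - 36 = (a - 6)*(a + 6)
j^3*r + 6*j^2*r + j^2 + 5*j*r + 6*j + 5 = (j + 1)*(j + 5)*(j*r + 1)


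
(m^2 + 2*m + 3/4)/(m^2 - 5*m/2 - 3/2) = (m + 3/2)/(m - 3)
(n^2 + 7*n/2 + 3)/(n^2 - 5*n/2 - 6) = (n + 2)/(n - 4)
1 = 1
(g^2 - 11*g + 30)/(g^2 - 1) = (g^2 - 11*g + 30)/(g^2 - 1)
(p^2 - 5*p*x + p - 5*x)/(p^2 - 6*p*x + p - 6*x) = (-p + 5*x)/(-p + 6*x)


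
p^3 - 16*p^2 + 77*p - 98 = (p - 7)^2*(p - 2)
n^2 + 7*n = n*(n + 7)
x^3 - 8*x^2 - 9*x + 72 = (x - 8)*(x - 3)*(x + 3)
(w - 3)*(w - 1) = w^2 - 4*w + 3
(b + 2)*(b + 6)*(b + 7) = b^3 + 15*b^2 + 68*b + 84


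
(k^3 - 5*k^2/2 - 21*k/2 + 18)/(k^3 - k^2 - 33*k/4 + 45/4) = 2*(k - 4)/(2*k - 5)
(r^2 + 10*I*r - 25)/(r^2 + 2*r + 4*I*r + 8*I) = (r^2 + 10*I*r - 25)/(r^2 + r*(2 + 4*I) + 8*I)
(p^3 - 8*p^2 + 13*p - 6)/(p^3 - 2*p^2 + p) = (p - 6)/p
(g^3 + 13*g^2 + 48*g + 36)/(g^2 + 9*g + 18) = (g^2 + 7*g + 6)/(g + 3)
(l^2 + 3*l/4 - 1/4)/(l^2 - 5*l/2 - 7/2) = (4*l - 1)/(2*(2*l - 7))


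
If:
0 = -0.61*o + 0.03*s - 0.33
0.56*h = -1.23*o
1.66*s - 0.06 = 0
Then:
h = 1.18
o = -0.54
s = 0.04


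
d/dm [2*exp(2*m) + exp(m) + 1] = (4*exp(m) + 1)*exp(m)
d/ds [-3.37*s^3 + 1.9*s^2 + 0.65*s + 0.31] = -10.11*s^2 + 3.8*s + 0.65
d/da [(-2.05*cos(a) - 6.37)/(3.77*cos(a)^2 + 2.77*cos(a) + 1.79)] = (7.7285*sin(a)^2 - 48.0298*cos(a) - 21.7039)*sin(a)/(3.77*cos(a)^2 + 2.77*cos(a) + 1.79)^2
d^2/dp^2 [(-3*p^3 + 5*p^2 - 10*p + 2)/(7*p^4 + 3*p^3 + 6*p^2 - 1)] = 2*(-147*p^9 + 735*p^8 - 2247*p^7 - 811*p^6 - 1152*p^5 + 690*p^4 - 685*p^3 + 210*p^2 - 171*p + 17)/(343*p^12 + 441*p^11 + 1071*p^10 + 783*p^9 + 771*p^8 + 198*p^7 - 63*p^6 - 108*p^5 - 87*p^4 + 9*p^3 + 18*p^2 - 1)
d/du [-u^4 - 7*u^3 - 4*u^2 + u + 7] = -4*u^3 - 21*u^2 - 8*u + 1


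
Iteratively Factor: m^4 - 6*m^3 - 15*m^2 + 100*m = (m - 5)*(m^3 - m^2 - 20*m) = (m - 5)^2*(m^2 + 4*m) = m*(m - 5)^2*(m + 4)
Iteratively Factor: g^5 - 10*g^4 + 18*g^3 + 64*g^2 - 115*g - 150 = (g + 2)*(g^4 - 12*g^3 + 42*g^2 - 20*g - 75) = (g - 3)*(g + 2)*(g^3 - 9*g^2 + 15*g + 25) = (g - 5)*(g - 3)*(g + 2)*(g^2 - 4*g - 5) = (g - 5)*(g - 3)*(g + 1)*(g + 2)*(g - 5)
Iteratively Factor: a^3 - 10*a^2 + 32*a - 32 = (a - 4)*(a^2 - 6*a + 8) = (a - 4)^2*(a - 2)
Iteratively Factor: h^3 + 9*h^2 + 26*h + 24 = (h + 4)*(h^2 + 5*h + 6) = (h + 3)*(h + 4)*(h + 2)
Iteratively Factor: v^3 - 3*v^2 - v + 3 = (v + 1)*(v^2 - 4*v + 3) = (v - 3)*(v + 1)*(v - 1)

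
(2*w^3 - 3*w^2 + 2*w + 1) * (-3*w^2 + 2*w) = -6*w^5 + 13*w^4 - 12*w^3 + w^2 + 2*w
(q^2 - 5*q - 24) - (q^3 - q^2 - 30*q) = -q^3 + 2*q^2 + 25*q - 24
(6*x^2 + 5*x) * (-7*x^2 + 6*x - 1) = -42*x^4 + x^3 + 24*x^2 - 5*x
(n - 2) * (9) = 9*n - 18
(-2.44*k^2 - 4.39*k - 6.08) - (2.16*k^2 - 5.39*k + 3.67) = -4.6*k^2 + 1.0*k - 9.75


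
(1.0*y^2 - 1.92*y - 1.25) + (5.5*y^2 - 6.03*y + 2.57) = 6.5*y^2 - 7.95*y + 1.32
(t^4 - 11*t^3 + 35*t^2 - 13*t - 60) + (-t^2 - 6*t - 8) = t^4 - 11*t^3 + 34*t^2 - 19*t - 68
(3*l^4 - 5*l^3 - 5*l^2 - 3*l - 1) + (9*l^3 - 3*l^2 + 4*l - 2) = 3*l^4 + 4*l^3 - 8*l^2 + l - 3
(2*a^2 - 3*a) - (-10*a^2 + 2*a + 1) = 12*a^2 - 5*a - 1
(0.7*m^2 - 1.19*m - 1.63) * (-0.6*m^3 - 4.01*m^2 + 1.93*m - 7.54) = -0.42*m^5 - 2.093*m^4 + 7.1009*m^3 - 1.0384*m^2 + 5.8267*m + 12.2902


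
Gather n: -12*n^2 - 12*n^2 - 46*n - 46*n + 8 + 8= -24*n^2 - 92*n + 16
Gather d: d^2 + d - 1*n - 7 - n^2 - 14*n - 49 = d^2 + d - n^2 - 15*n - 56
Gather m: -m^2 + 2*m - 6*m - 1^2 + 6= -m^2 - 4*m + 5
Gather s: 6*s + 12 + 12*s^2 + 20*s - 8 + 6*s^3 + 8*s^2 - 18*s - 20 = 6*s^3 + 20*s^2 + 8*s - 16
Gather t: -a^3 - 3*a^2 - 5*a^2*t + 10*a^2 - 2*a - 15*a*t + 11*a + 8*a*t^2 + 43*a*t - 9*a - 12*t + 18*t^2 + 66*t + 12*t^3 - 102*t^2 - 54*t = -a^3 + 7*a^2 + 12*t^3 + t^2*(8*a - 84) + t*(-5*a^2 + 28*a)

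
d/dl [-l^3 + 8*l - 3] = 8 - 3*l^2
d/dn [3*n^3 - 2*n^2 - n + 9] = 9*n^2 - 4*n - 1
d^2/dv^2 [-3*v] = 0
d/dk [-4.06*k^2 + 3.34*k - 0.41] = 3.34 - 8.12*k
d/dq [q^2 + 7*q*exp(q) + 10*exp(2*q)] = 7*q*exp(q) + 2*q + 20*exp(2*q) + 7*exp(q)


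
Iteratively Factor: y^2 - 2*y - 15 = (y + 3)*(y - 5)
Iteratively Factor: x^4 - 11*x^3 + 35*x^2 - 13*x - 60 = (x - 4)*(x^3 - 7*x^2 + 7*x + 15) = (x - 4)*(x - 3)*(x^2 - 4*x - 5) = (x - 4)*(x - 3)*(x + 1)*(x - 5)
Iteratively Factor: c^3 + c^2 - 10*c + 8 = (c - 2)*(c^2 + 3*c - 4) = (c - 2)*(c + 4)*(c - 1)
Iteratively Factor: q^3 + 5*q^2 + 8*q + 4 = (q + 2)*(q^2 + 3*q + 2) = (q + 1)*(q + 2)*(q + 2)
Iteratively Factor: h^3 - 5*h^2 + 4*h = (h)*(h^2 - 5*h + 4) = h*(h - 1)*(h - 4)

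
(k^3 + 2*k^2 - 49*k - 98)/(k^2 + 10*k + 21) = (k^2 - 5*k - 14)/(k + 3)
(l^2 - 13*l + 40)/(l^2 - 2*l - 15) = (l - 8)/(l + 3)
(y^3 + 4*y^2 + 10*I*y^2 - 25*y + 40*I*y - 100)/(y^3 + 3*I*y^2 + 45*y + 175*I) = (y + 4)/(y - 7*I)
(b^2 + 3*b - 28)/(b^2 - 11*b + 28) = (b + 7)/(b - 7)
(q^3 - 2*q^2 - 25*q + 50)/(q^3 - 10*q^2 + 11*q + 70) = (q^2 + 3*q - 10)/(q^2 - 5*q - 14)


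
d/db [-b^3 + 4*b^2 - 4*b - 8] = -3*b^2 + 8*b - 4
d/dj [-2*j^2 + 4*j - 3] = 4 - 4*j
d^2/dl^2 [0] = 0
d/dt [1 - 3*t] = -3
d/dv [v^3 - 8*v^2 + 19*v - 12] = 3*v^2 - 16*v + 19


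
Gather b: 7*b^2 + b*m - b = 7*b^2 + b*(m - 1)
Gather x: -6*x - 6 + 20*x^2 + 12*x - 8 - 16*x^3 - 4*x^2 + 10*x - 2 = -16*x^3 + 16*x^2 + 16*x - 16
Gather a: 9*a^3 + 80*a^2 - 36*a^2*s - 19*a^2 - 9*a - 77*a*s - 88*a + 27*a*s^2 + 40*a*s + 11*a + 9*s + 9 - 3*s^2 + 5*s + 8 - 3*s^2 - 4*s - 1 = 9*a^3 + a^2*(61 - 36*s) + a*(27*s^2 - 37*s - 86) - 6*s^2 + 10*s + 16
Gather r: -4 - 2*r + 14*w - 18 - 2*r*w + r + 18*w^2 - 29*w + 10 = r*(-2*w - 1) + 18*w^2 - 15*w - 12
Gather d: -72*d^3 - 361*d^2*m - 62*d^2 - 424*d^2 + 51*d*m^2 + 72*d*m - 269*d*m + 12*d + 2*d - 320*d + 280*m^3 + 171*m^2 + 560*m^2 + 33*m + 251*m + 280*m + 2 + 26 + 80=-72*d^3 + d^2*(-361*m - 486) + d*(51*m^2 - 197*m - 306) + 280*m^3 + 731*m^2 + 564*m + 108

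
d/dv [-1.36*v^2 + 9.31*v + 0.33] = 9.31 - 2.72*v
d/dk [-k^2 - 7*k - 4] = -2*k - 7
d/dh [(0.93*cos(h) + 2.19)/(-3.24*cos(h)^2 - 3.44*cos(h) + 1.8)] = (3.0132*sin(h)^2 - 14.1912*cos(h) - 12.2208)*sin(h)/(3.24*cos(h)^2 + 3.44*cos(h) - 1.8)^2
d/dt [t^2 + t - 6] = 2*t + 1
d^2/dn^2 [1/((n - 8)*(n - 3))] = 2*((n - 8)^2 + (n - 8)*(n - 3) + (n - 3)^2)/((n - 8)^3*(n - 3)^3)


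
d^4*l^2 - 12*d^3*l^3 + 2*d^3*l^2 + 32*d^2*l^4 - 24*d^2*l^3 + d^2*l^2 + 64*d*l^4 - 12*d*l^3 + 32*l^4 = (d - 8*l)*(d - 4*l)*(d*l + l)^2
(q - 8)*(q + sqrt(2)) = q^2 - 8*q + sqrt(2)*q - 8*sqrt(2)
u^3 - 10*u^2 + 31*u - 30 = (u - 5)*(u - 3)*(u - 2)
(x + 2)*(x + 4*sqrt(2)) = x^2 + 2*x + 4*sqrt(2)*x + 8*sqrt(2)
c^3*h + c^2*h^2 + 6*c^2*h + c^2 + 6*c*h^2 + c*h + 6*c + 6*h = (c + 6)*(c + h)*(c*h + 1)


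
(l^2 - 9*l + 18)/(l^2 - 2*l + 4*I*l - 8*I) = (l^2 - 9*l + 18)/(l^2 + l*(-2 + 4*I) - 8*I)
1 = 1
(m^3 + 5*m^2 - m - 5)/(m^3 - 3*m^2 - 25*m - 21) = (m^2 + 4*m - 5)/(m^2 - 4*m - 21)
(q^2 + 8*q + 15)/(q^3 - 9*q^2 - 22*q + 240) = (q + 3)/(q^2 - 14*q + 48)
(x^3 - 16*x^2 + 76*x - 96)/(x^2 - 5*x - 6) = (x^2 - 10*x + 16)/(x + 1)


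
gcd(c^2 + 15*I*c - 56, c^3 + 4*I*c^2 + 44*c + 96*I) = c + 8*I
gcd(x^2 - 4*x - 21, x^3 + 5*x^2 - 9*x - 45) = x + 3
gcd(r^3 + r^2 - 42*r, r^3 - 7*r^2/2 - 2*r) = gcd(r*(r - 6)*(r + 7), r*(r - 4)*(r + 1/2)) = r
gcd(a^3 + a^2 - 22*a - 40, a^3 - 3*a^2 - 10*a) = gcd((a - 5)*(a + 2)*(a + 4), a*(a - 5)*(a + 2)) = a^2 - 3*a - 10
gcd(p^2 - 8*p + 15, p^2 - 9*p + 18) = p - 3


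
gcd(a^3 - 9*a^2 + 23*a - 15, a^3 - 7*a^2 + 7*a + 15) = a^2 - 8*a + 15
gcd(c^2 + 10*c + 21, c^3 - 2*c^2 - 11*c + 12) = c + 3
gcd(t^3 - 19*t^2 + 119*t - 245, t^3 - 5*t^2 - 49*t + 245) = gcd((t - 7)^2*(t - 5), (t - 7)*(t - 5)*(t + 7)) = t^2 - 12*t + 35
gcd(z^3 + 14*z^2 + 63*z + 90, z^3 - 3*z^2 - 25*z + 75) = z + 5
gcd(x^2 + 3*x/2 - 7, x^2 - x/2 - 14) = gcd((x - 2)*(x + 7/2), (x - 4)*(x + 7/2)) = x + 7/2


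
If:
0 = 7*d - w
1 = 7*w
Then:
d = 1/49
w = 1/7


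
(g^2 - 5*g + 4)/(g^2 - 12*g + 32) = (g - 1)/(g - 8)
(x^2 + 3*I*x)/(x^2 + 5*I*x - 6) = x/(x + 2*I)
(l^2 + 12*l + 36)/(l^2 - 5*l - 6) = (l^2 + 12*l + 36)/(l^2 - 5*l - 6)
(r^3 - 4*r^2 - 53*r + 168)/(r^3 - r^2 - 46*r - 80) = (r^2 + 4*r - 21)/(r^2 + 7*r + 10)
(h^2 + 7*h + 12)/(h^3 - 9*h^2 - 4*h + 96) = (h + 4)/(h^2 - 12*h + 32)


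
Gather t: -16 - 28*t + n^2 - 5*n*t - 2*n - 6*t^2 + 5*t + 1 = n^2 - 2*n - 6*t^2 + t*(-5*n - 23) - 15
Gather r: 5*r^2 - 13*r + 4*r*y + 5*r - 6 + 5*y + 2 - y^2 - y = 5*r^2 + r*(4*y - 8) - y^2 + 4*y - 4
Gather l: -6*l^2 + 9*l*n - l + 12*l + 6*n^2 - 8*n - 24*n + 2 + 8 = -6*l^2 + l*(9*n + 11) + 6*n^2 - 32*n + 10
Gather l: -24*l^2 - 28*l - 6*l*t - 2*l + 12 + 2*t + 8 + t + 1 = -24*l^2 + l*(-6*t - 30) + 3*t + 21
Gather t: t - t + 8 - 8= 0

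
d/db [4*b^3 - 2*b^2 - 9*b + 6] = 12*b^2 - 4*b - 9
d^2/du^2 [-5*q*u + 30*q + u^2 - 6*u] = 2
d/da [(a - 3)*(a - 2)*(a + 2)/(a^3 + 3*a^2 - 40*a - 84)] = 6*(a^2 - 16*a + 34)/(a^4 + 2*a^3 - 83*a^2 - 84*a + 1764)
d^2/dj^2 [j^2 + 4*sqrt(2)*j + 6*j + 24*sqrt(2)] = 2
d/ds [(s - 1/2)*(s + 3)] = 2*s + 5/2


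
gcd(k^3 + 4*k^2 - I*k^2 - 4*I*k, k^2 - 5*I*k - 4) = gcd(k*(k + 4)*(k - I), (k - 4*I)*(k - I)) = k - I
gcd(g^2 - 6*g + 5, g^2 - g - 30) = 1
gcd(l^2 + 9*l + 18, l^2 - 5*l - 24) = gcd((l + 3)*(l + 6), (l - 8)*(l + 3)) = l + 3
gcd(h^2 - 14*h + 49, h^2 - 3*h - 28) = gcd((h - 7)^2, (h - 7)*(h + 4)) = h - 7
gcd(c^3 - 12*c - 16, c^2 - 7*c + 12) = c - 4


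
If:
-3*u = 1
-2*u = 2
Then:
No Solution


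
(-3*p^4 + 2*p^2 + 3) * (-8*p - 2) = 24*p^5 + 6*p^4 - 16*p^3 - 4*p^2 - 24*p - 6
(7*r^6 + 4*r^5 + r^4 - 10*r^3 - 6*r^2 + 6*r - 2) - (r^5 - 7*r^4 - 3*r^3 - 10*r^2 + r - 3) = 7*r^6 + 3*r^5 + 8*r^4 - 7*r^3 + 4*r^2 + 5*r + 1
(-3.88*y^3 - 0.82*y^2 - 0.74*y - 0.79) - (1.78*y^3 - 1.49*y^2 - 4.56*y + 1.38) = -5.66*y^3 + 0.67*y^2 + 3.82*y - 2.17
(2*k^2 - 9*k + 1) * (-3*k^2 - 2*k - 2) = -6*k^4 + 23*k^3 + 11*k^2 + 16*k - 2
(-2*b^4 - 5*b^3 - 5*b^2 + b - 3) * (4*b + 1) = -8*b^5 - 22*b^4 - 25*b^3 - b^2 - 11*b - 3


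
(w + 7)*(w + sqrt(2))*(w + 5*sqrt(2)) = w^3 + 7*w^2 + 6*sqrt(2)*w^2 + 10*w + 42*sqrt(2)*w + 70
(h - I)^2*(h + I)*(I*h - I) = I*h^4 + h^3 - I*h^3 - h^2 + I*h^2 + h - I*h - 1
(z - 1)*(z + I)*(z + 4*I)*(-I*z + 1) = -I*z^4 + 6*z^3 + I*z^3 - 6*z^2 + 9*I*z^2 - 4*z - 9*I*z + 4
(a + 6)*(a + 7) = a^2 + 13*a + 42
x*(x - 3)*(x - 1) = x^3 - 4*x^2 + 3*x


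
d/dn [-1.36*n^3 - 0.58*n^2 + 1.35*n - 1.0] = -4.08*n^2 - 1.16*n + 1.35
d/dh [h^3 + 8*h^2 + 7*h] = 3*h^2 + 16*h + 7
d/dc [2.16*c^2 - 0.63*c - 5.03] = 4.32*c - 0.63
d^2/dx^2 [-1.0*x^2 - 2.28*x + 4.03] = -2.00000000000000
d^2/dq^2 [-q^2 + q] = -2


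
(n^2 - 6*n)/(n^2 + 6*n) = (n - 6)/(n + 6)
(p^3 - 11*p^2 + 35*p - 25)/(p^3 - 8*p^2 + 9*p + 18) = (p^3 - 11*p^2 + 35*p - 25)/(p^3 - 8*p^2 + 9*p + 18)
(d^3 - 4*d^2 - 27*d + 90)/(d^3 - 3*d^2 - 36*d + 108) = (d + 5)/(d + 6)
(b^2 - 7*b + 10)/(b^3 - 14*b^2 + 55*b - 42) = (b^2 - 7*b + 10)/(b^3 - 14*b^2 + 55*b - 42)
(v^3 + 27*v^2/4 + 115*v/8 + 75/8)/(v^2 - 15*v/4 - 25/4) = (2*v^2 + 11*v + 15)/(2*(v - 5))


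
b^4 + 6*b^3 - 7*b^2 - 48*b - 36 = (b - 3)*(b + 1)*(b + 2)*(b + 6)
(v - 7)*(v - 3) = v^2 - 10*v + 21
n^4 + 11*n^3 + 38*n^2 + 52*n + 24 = (n + 1)*(n + 2)^2*(n + 6)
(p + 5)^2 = p^2 + 10*p + 25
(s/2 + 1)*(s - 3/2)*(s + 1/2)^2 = s^4/2 + 3*s^3/4 - 9*s^2/8 - 23*s/16 - 3/8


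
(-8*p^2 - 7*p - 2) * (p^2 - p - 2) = -8*p^4 + p^3 + 21*p^2 + 16*p + 4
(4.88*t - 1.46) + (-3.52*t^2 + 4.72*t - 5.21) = -3.52*t^2 + 9.6*t - 6.67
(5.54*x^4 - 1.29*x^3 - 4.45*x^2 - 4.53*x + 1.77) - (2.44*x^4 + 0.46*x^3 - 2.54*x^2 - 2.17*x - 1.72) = 3.1*x^4 - 1.75*x^3 - 1.91*x^2 - 2.36*x + 3.49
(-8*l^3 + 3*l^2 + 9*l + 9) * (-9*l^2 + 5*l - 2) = 72*l^5 - 67*l^4 - 50*l^3 - 42*l^2 + 27*l - 18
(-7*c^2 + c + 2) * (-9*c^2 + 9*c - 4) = 63*c^4 - 72*c^3 + 19*c^2 + 14*c - 8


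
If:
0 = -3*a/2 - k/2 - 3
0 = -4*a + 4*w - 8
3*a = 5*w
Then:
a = -5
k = 9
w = -3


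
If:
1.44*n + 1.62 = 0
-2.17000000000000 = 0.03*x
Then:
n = -1.12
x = -72.33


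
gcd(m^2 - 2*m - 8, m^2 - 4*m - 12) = m + 2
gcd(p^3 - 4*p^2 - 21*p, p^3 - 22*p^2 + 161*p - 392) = p - 7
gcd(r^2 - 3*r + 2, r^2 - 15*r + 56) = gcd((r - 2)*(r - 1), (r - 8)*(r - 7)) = 1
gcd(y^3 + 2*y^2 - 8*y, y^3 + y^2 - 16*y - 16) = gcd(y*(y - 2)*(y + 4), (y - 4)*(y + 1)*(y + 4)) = y + 4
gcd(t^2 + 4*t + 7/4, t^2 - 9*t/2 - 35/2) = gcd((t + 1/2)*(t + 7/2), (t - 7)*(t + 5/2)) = 1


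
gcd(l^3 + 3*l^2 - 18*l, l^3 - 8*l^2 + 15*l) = l^2 - 3*l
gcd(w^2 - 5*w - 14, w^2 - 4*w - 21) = w - 7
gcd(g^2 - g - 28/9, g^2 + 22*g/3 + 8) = g + 4/3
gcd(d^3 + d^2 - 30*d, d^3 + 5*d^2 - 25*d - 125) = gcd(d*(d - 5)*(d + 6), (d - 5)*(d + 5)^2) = d - 5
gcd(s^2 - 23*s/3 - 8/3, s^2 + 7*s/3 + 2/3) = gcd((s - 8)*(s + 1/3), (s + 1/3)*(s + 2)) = s + 1/3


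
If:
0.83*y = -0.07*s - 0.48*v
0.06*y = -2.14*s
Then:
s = -0.0280373831775701*y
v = -1.72507788161994*y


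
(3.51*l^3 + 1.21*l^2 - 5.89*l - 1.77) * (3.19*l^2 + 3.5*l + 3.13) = 11.1969*l^5 + 16.1449*l^4 - 3.5678*l^3 - 22.474*l^2 - 24.6307*l - 5.5401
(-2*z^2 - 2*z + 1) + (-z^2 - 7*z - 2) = -3*z^2 - 9*z - 1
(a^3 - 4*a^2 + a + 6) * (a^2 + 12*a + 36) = a^5 + 8*a^4 - 11*a^3 - 126*a^2 + 108*a + 216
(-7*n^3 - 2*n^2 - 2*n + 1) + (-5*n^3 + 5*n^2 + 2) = -12*n^3 + 3*n^2 - 2*n + 3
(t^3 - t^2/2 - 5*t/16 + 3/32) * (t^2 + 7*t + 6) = t^5 + 13*t^4/2 + 35*t^3/16 - 163*t^2/32 - 39*t/32 + 9/16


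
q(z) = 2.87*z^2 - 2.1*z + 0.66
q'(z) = 5.74*z - 2.1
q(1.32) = 2.89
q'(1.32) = 5.48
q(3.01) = 20.34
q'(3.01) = 15.18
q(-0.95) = 5.25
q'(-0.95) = -7.55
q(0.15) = 0.41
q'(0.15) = -1.24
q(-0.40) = 1.96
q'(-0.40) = -4.40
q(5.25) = 68.74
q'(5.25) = 28.04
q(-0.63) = 3.12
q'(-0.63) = -5.72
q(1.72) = 5.54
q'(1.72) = 7.77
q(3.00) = 20.19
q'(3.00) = 15.12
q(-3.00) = 32.79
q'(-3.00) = -19.32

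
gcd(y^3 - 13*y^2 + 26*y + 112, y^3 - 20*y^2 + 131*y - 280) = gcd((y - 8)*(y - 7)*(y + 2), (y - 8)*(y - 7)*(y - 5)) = y^2 - 15*y + 56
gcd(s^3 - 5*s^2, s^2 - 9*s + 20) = s - 5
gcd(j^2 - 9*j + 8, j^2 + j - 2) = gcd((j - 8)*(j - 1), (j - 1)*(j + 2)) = j - 1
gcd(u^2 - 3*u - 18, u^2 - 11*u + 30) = u - 6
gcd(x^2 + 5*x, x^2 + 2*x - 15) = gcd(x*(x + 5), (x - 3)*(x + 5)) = x + 5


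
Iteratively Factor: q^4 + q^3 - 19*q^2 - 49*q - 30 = (q + 3)*(q^3 - 2*q^2 - 13*q - 10) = (q - 5)*(q + 3)*(q^2 + 3*q + 2) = (q - 5)*(q + 2)*(q + 3)*(q + 1)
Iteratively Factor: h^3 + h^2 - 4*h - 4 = (h + 1)*(h^2 - 4) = (h - 2)*(h + 1)*(h + 2)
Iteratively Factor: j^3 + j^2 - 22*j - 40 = (j + 4)*(j^2 - 3*j - 10) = (j + 2)*(j + 4)*(j - 5)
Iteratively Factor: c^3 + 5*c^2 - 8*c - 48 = (c + 4)*(c^2 + c - 12) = (c + 4)^2*(c - 3)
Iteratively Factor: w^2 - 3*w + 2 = (w - 1)*(w - 2)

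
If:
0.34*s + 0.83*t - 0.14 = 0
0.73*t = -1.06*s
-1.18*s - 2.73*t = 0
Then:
No Solution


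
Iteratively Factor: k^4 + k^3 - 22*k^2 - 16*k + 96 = (k - 4)*(k^3 + 5*k^2 - 2*k - 24) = (k - 4)*(k + 3)*(k^2 + 2*k - 8) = (k - 4)*(k + 3)*(k + 4)*(k - 2)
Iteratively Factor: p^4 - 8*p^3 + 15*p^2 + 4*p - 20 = (p - 5)*(p^3 - 3*p^2 + 4) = (p - 5)*(p + 1)*(p^2 - 4*p + 4) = (p - 5)*(p - 2)*(p + 1)*(p - 2)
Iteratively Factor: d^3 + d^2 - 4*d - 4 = (d + 1)*(d^2 - 4) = (d - 2)*(d + 1)*(d + 2)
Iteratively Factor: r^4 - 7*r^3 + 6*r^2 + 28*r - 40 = (r + 2)*(r^3 - 9*r^2 + 24*r - 20) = (r - 2)*(r + 2)*(r^2 - 7*r + 10) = (r - 5)*(r - 2)*(r + 2)*(r - 2)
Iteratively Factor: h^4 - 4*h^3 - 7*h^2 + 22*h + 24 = (h - 4)*(h^3 - 7*h - 6) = (h - 4)*(h + 1)*(h^2 - h - 6) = (h - 4)*(h - 3)*(h + 1)*(h + 2)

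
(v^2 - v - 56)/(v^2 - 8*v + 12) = (v^2 - v - 56)/(v^2 - 8*v + 12)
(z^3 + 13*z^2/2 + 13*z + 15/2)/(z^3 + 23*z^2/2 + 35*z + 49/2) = (2*z^2 + 11*z + 15)/(2*z^2 + 21*z + 49)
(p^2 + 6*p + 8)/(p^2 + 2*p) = (p + 4)/p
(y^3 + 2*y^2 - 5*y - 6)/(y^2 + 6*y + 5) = (y^2 + y - 6)/(y + 5)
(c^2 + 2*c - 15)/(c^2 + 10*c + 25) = (c - 3)/(c + 5)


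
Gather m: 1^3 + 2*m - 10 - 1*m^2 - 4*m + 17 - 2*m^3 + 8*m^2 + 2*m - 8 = -2*m^3 + 7*m^2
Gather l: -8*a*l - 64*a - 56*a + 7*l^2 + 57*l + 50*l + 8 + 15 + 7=-120*a + 7*l^2 + l*(107 - 8*a) + 30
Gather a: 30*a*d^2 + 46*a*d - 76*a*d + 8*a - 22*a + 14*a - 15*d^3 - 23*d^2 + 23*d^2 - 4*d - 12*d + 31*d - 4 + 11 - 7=a*(30*d^2 - 30*d) - 15*d^3 + 15*d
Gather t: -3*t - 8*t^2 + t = -8*t^2 - 2*t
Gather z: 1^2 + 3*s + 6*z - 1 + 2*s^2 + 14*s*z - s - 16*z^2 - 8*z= 2*s^2 + 2*s - 16*z^2 + z*(14*s - 2)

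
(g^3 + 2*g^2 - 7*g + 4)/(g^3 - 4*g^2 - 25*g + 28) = (g - 1)/(g - 7)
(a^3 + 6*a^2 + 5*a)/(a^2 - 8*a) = (a^2 + 6*a + 5)/(a - 8)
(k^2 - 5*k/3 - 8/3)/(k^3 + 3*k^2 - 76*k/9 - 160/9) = 3*(k + 1)/(3*k^2 + 17*k + 20)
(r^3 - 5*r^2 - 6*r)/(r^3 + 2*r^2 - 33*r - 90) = r*(r + 1)/(r^2 + 8*r + 15)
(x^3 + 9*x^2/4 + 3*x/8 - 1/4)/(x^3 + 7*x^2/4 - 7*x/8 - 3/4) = (4*x - 1)/(4*x - 3)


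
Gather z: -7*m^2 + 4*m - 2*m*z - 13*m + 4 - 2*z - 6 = -7*m^2 - 9*m + z*(-2*m - 2) - 2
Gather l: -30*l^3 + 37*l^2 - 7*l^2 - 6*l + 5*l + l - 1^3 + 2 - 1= -30*l^3 + 30*l^2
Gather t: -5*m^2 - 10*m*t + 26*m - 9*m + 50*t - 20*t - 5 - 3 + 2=-5*m^2 + 17*m + t*(30 - 10*m) - 6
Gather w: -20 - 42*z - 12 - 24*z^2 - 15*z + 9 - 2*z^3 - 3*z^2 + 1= -2*z^3 - 27*z^2 - 57*z - 22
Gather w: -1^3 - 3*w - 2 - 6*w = -9*w - 3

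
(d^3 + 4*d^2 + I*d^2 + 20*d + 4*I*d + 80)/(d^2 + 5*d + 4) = (d^2 + I*d + 20)/(d + 1)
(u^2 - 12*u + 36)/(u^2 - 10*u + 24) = (u - 6)/(u - 4)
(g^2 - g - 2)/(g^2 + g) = (g - 2)/g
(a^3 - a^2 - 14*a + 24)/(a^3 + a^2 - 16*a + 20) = (a^2 + a - 12)/(a^2 + 3*a - 10)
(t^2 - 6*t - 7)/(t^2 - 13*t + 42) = (t + 1)/(t - 6)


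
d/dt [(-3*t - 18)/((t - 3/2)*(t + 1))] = 6*(2*t^2 + 24*t - 3)/(4*t^4 - 4*t^3 - 11*t^2 + 6*t + 9)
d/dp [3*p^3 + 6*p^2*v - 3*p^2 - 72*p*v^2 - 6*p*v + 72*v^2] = 9*p^2 + 12*p*v - 6*p - 72*v^2 - 6*v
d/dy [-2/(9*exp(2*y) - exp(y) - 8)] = (36*exp(y) - 2)*exp(y)/(-9*exp(2*y) + exp(y) + 8)^2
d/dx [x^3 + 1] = 3*x^2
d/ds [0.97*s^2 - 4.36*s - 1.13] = 1.94*s - 4.36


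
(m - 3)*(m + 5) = m^2 + 2*m - 15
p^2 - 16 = (p - 4)*(p + 4)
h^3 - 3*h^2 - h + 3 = (h - 3)*(h - 1)*(h + 1)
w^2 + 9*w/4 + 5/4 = (w + 1)*(w + 5/4)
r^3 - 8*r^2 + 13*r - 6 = (r - 6)*(r - 1)^2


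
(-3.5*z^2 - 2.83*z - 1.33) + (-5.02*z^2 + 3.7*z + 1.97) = -8.52*z^2 + 0.87*z + 0.64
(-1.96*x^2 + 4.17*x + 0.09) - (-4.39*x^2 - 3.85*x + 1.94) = 2.43*x^2 + 8.02*x - 1.85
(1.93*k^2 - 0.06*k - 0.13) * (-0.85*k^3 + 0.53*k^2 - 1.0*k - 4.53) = -1.6405*k^5 + 1.0739*k^4 - 1.8513*k^3 - 8.7518*k^2 + 0.4018*k + 0.5889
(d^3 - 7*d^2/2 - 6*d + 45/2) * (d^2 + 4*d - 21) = d^5 + d^4/2 - 41*d^3 + 72*d^2 + 216*d - 945/2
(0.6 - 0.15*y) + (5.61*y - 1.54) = 5.46*y - 0.94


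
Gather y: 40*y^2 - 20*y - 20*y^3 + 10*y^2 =-20*y^3 + 50*y^2 - 20*y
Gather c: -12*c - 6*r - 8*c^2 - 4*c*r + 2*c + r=-8*c^2 + c*(-4*r - 10) - 5*r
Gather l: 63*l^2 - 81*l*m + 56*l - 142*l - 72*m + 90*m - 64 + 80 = 63*l^2 + l*(-81*m - 86) + 18*m + 16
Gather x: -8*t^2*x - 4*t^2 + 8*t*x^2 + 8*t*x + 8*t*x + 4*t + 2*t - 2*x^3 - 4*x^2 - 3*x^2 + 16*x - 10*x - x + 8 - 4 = -4*t^2 + 6*t - 2*x^3 + x^2*(8*t - 7) + x*(-8*t^2 + 16*t + 5) + 4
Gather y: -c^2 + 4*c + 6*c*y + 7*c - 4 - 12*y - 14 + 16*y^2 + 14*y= -c^2 + 11*c + 16*y^2 + y*(6*c + 2) - 18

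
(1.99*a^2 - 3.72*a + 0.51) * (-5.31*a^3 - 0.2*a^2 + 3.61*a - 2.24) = -10.5669*a^5 + 19.3552*a^4 + 5.2198*a^3 - 17.9888*a^2 + 10.1739*a - 1.1424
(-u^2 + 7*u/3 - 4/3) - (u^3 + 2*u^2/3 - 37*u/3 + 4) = -u^3 - 5*u^2/3 + 44*u/3 - 16/3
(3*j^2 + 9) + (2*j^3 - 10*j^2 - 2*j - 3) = 2*j^3 - 7*j^2 - 2*j + 6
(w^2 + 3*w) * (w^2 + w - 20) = w^4 + 4*w^3 - 17*w^2 - 60*w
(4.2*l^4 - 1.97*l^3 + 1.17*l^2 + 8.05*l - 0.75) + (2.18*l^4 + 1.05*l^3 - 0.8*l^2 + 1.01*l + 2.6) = 6.38*l^4 - 0.92*l^3 + 0.37*l^2 + 9.06*l + 1.85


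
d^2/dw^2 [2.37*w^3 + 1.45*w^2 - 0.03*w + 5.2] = 14.22*w + 2.9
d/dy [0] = 0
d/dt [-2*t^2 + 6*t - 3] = 6 - 4*t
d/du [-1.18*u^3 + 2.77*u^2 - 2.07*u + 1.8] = -3.54*u^2 + 5.54*u - 2.07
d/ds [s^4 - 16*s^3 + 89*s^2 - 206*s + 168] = 4*s^3 - 48*s^2 + 178*s - 206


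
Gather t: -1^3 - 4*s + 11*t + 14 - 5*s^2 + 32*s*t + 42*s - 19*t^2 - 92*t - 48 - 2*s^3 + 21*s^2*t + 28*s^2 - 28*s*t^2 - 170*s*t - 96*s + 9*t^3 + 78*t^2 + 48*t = -2*s^3 + 23*s^2 - 58*s + 9*t^3 + t^2*(59 - 28*s) + t*(21*s^2 - 138*s - 33) - 35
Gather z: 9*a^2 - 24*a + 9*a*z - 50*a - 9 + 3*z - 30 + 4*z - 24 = 9*a^2 - 74*a + z*(9*a + 7) - 63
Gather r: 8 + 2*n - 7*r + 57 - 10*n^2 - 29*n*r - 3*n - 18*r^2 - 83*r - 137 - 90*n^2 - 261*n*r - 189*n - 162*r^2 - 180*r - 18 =-100*n^2 - 190*n - 180*r^2 + r*(-290*n - 270) - 90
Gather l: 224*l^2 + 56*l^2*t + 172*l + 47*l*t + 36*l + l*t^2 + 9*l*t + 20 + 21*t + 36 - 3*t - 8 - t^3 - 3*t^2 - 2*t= l^2*(56*t + 224) + l*(t^2 + 56*t + 208) - t^3 - 3*t^2 + 16*t + 48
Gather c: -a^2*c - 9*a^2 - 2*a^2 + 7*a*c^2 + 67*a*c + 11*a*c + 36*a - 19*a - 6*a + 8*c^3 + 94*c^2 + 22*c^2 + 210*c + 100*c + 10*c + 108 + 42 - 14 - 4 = -11*a^2 + 11*a + 8*c^3 + c^2*(7*a + 116) + c*(-a^2 + 78*a + 320) + 132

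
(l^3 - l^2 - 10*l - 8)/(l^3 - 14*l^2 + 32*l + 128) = (l^2 - 3*l - 4)/(l^2 - 16*l + 64)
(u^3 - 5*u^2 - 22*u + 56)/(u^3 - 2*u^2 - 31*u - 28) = (u - 2)/(u + 1)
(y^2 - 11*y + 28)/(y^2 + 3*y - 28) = (y - 7)/(y + 7)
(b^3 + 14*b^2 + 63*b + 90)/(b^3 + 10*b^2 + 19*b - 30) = (b + 3)/(b - 1)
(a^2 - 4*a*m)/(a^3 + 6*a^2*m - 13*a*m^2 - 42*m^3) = a*(a - 4*m)/(a^3 + 6*a^2*m - 13*a*m^2 - 42*m^3)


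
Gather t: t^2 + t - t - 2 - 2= t^2 - 4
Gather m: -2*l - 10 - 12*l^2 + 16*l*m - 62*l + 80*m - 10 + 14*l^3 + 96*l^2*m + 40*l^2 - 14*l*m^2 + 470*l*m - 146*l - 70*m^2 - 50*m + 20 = 14*l^3 + 28*l^2 - 210*l + m^2*(-14*l - 70) + m*(96*l^2 + 486*l + 30)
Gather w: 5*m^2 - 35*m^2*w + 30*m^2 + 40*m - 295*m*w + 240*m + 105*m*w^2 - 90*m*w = 35*m^2 + 105*m*w^2 + 280*m + w*(-35*m^2 - 385*m)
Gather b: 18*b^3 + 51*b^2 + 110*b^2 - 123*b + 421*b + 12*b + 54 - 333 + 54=18*b^3 + 161*b^2 + 310*b - 225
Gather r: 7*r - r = 6*r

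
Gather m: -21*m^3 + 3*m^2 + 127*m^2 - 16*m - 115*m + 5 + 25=-21*m^3 + 130*m^2 - 131*m + 30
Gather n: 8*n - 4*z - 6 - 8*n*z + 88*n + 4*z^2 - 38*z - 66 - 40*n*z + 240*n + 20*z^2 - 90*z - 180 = n*(336 - 48*z) + 24*z^2 - 132*z - 252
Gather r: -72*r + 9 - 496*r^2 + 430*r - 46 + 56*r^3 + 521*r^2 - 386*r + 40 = 56*r^3 + 25*r^2 - 28*r + 3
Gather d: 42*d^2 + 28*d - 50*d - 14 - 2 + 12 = 42*d^2 - 22*d - 4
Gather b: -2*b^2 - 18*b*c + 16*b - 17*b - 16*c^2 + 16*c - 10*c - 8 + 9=-2*b^2 + b*(-18*c - 1) - 16*c^2 + 6*c + 1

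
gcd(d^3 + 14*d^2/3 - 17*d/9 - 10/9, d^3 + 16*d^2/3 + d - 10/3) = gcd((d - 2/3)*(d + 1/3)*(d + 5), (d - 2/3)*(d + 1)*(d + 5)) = d^2 + 13*d/3 - 10/3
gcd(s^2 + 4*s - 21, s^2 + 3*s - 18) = s - 3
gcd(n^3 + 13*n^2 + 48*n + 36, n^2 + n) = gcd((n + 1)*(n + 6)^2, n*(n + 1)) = n + 1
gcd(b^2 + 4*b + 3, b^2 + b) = b + 1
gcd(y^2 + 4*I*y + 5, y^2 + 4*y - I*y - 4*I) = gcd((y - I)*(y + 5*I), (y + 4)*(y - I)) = y - I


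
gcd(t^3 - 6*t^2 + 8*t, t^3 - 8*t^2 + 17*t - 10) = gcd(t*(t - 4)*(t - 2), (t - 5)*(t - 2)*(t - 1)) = t - 2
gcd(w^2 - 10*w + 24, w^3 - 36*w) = w - 6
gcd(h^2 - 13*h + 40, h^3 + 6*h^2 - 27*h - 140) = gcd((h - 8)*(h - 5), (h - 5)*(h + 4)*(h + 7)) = h - 5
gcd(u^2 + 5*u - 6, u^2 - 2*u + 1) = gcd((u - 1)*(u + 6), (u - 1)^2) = u - 1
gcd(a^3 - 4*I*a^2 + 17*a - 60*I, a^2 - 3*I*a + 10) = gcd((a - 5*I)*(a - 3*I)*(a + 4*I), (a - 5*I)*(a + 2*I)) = a - 5*I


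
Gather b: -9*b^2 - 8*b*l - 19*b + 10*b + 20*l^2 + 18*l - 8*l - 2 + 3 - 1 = -9*b^2 + b*(-8*l - 9) + 20*l^2 + 10*l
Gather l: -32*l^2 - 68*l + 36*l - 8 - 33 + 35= -32*l^2 - 32*l - 6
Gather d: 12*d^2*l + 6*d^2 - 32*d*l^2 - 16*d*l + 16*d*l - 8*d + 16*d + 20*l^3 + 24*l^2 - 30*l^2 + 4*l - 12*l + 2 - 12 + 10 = d^2*(12*l + 6) + d*(8 - 32*l^2) + 20*l^3 - 6*l^2 - 8*l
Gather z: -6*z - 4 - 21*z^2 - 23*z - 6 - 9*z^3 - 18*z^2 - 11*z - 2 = -9*z^3 - 39*z^2 - 40*z - 12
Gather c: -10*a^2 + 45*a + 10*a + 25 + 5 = -10*a^2 + 55*a + 30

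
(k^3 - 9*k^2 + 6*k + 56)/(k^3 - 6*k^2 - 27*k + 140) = (k + 2)/(k + 5)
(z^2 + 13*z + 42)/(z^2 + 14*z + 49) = (z + 6)/(z + 7)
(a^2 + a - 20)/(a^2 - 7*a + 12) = (a + 5)/(a - 3)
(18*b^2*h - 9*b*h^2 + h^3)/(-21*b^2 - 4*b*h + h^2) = h*(-18*b^2 + 9*b*h - h^2)/(21*b^2 + 4*b*h - h^2)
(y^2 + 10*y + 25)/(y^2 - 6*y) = (y^2 + 10*y + 25)/(y*(y - 6))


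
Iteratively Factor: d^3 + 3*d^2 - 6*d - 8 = (d + 1)*(d^2 + 2*d - 8) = (d - 2)*(d + 1)*(d + 4)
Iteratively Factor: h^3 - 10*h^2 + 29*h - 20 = (h - 1)*(h^2 - 9*h + 20) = (h - 5)*(h - 1)*(h - 4)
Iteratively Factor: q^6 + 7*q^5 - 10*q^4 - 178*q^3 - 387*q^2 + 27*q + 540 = (q + 4)*(q^5 + 3*q^4 - 22*q^3 - 90*q^2 - 27*q + 135) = (q - 5)*(q + 4)*(q^4 + 8*q^3 + 18*q^2 - 27) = (q - 5)*(q + 3)*(q + 4)*(q^3 + 5*q^2 + 3*q - 9) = (q - 5)*(q + 3)^2*(q + 4)*(q^2 + 2*q - 3) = (q - 5)*(q + 3)^3*(q + 4)*(q - 1)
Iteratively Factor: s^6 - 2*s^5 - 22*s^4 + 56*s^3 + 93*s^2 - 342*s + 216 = (s - 3)*(s^5 + s^4 - 19*s^3 - s^2 + 90*s - 72) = (s - 3)*(s - 1)*(s^4 + 2*s^3 - 17*s^2 - 18*s + 72) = (s - 3)*(s - 2)*(s - 1)*(s^3 + 4*s^2 - 9*s - 36) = (s - 3)^2*(s - 2)*(s - 1)*(s^2 + 7*s + 12) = (s - 3)^2*(s - 2)*(s - 1)*(s + 4)*(s + 3)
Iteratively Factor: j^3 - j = (j + 1)*(j^2 - j) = (j - 1)*(j + 1)*(j)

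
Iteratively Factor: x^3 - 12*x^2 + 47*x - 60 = (x - 4)*(x^2 - 8*x + 15) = (x - 4)*(x - 3)*(x - 5)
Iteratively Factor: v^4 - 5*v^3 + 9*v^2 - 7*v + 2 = (v - 1)*(v^3 - 4*v^2 + 5*v - 2) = (v - 1)^2*(v^2 - 3*v + 2) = (v - 2)*(v - 1)^2*(v - 1)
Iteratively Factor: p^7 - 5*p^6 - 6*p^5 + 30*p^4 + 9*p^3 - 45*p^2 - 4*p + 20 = (p + 1)*(p^6 - 6*p^5 + 30*p^3 - 21*p^2 - 24*p + 20) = (p + 1)*(p + 2)*(p^5 - 8*p^4 + 16*p^3 - 2*p^2 - 17*p + 10) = (p - 2)*(p + 1)*(p + 2)*(p^4 - 6*p^3 + 4*p^2 + 6*p - 5) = (p - 2)*(p - 1)*(p + 1)*(p + 2)*(p^3 - 5*p^2 - p + 5) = (p - 2)*(p - 1)*(p + 1)^2*(p + 2)*(p^2 - 6*p + 5) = (p - 5)*(p - 2)*(p - 1)*(p + 1)^2*(p + 2)*(p - 1)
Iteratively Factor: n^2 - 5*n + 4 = (n - 4)*(n - 1)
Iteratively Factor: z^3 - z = (z)*(z^2 - 1) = z*(z - 1)*(z + 1)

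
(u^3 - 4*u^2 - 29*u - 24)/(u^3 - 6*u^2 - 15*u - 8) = (u + 3)/(u + 1)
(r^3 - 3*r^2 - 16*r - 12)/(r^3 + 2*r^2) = 1 - 5/r - 6/r^2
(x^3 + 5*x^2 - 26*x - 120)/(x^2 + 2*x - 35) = (x^2 + 10*x + 24)/(x + 7)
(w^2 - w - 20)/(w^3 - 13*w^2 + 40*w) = (w + 4)/(w*(w - 8))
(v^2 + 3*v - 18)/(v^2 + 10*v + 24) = (v - 3)/(v + 4)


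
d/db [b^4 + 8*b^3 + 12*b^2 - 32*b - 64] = 4*b^3 + 24*b^2 + 24*b - 32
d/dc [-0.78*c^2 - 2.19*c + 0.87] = -1.56*c - 2.19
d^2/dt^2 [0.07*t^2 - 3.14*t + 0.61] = 0.140000000000000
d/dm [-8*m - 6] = -8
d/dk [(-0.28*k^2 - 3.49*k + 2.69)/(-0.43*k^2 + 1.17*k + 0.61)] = (-1.8283*k^2 + 1.9718*k - 5.2762)/(0.1849*k^4 - 1.0062*k^3 + 0.8443*k^2 + 1.4274*k + 0.3721)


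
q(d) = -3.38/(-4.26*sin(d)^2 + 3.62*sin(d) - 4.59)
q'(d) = -3.38*(8.52*sin(d)*cos(d) - 3.62*cos(d))/(-4.26*sin(d)^2 + 3.62*sin(d) - 4.59)^2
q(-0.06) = 0.70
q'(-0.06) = 0.60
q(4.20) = 0.31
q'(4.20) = -0.15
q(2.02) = 0.71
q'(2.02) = 0.26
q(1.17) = 0.69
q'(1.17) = -0.24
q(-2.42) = 0.38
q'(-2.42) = -0.30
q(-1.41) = 0.27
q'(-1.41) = 0.04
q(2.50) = 0.86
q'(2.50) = 0.26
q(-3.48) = 0.88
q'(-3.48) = -0.17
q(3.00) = 0.81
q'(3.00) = -0.47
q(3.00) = 0.81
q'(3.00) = -0.47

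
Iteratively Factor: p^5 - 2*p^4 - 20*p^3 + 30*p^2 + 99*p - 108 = (p + 3)*(p^4 - 5*p^3 - 5*p^2 + 45*p - 36) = (p - 4)*(p + 3)*(p^3 - p^2 - 9*p + 9) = (p - 4)*(p - 3)*(p + 3)*(p^2 + 2*p - 3) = (p - 4)*(p - 3)*(p - 1)*(p + 3)*(p + 3)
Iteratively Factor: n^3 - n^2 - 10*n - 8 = (n + 1)*(n^2 - 2*n - 8) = (n - 4)*(n + 1)*(n + 2)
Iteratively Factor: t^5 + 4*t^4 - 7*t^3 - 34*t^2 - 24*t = (t + 4)*(t^4 - 7*t^2 - 6*t) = (t - 3)*(t + 4)*(t^3 + 3*t^2 + 2*t) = (t - 3)*(t + 1)*(t + 4)*(t^2 + 2*t) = t*(t - 3)*(t + 1)*(t + 4)*(t + 2)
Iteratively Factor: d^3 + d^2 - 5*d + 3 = (d + 3)*(d^2 - 2*d + 1) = (d - 1)*(d + 3)*(d - 1)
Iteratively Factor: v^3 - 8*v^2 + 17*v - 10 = (v - 1)*(v^2 - 7*v + 10) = (v - 2)*(v - 1)*(v - 5)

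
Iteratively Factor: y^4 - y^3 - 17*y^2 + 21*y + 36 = (y + 1)*(y^3 - 2*y^2 - 15*y + 36) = (y + 1)*(y + 4)*(y^2 - 6*y + 9) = (y - 3)*(y + 1)*(y + 4)*(y - 3)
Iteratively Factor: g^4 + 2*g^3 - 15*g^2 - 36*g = (g)*(g^3 + 2*g^2 - 15*g - 36) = g*(g + 3)*(g^2 - g - 12) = g*(g + 3)^2*(g - 4)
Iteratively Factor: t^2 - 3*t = (t - 3)*(t)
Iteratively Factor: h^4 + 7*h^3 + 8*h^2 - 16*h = (h + 4)*(h^3 + 3*h^2 - 4*h) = h*(h + 4)*(h^2 + 3*h - 4) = h*(h + 4)^2*(h - 1)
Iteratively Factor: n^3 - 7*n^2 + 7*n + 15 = (n + 1)*(n^2 - 8*n + 15) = (n - 3)*(n + 1)*(n - 5)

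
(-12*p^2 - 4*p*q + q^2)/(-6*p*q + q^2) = (2*p + q)/q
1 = 1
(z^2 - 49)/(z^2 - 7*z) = (z + 7)/z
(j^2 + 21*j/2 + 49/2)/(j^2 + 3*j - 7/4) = 2*(j + 7)/(2*j - 1)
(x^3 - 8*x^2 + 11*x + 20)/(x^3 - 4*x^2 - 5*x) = (x - 4)/x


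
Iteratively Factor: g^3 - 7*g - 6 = (g + 1)*(g^2 - g - 6) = (g + 1)*(g + 2)*(g - 3)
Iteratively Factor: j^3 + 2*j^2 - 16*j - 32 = (j + 2)*(j^2 - 16) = (j - 4)*(j + 2)*(j + 4)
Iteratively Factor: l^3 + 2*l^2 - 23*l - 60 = (l + 3)*(l^2 - l - 20) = (l + 3)*(l + 4)*(l - 5)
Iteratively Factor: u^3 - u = (u)*(u^2 - 1) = u*(u - 1)*(u + 1)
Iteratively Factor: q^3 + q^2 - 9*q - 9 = (q - 3)*(q^2 + 4*q + 3) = (q - 3)*(q + 3)*(q + 1)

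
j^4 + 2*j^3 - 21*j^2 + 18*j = j*(j - 3)*(j - 1)*(j + 6)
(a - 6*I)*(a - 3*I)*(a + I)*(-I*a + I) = -I*a^4 - 8*a^3 + I*a^3 + 8*a^2 + 9*I*a^2 - 18*a - 9*I*a + 18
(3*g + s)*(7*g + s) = 21*g^2 + 10*g*s + s^2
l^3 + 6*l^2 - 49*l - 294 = (l - 7)*(l + 6)*(l + 7)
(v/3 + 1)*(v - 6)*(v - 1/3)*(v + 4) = v^4/3 + 2*v^3/9 - 91*v^2/9 - 62*v/3 + 8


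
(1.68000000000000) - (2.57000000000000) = -0.890000000000000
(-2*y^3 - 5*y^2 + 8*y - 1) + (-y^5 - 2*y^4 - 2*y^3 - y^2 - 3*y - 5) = -y^5 - 2*y^4 - 4*y^3 - 6*y^2 + 5*y - 6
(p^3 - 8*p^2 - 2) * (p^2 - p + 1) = p^5 - 9*p^4 + 9*p^3 - 10*p^2 + 2*p - 2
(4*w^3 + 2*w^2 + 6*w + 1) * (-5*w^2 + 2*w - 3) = -20*w^5 - 2*w^4 - 38*w^3 + w^2 - 16*w - 3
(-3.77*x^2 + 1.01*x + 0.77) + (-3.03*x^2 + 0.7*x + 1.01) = -6.8*x^2 + 1.71*x + 1.78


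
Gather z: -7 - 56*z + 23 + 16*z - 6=10 - 40*z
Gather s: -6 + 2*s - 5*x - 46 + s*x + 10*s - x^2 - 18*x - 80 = s*(x + 12) - x^2 - 23*x - 132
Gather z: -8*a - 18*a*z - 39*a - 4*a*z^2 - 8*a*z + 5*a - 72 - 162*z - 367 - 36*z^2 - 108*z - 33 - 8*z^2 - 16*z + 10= -42*a + z^2*(-4*a - 44) + z*(-26*a - 286) - 462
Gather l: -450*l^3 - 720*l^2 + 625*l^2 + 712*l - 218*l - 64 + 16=-450*l^3 - 95*l^2 + 494*l - 48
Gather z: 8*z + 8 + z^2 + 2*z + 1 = z^2 + 10*z + 9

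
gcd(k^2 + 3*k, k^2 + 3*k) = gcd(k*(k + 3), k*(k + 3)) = k^2 + 3*k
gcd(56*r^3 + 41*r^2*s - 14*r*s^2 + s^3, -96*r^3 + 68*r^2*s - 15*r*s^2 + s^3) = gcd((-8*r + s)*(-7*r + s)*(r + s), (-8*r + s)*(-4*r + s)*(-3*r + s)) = 8*r - s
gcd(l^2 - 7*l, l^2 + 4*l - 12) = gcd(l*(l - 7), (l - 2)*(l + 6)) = 1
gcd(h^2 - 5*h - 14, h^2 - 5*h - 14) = h^2 - 5*h - 14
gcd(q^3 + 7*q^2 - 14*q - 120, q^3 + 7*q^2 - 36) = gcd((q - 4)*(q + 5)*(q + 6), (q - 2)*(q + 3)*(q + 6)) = q + 6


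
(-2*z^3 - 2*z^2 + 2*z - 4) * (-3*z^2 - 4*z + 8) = 6*z^5 + 14*z^4 - 14*z^3 - 12*z^2 + 32*z - 32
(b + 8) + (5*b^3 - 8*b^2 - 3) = 5*b^3 - 8*b^2 + b + 5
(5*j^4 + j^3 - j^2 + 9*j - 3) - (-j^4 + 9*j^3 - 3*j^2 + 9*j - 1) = 6*j^4 - 8*j^3 + 2*j^2 - 2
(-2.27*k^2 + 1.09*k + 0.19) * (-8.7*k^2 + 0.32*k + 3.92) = 19.749*k^4 - 10.2094*k^3 - 10.2026*k^2 + 4.3336*k + 0.7448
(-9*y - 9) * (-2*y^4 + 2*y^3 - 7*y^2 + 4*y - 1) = 18*y^5 + 45*y^3 + 27*y^2 - 27*y + 9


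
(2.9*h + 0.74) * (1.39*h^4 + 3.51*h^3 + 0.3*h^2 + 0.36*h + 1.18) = 4.031*h^5 + 11.2076*h^4 + 3.4674*h^3 + 1.266*h^2 + 3.6884*h + 0.8732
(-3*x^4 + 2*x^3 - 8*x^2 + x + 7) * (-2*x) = 6*x^5 - 4*x^4 + 16*x^3 - 2*x^2 - 14*x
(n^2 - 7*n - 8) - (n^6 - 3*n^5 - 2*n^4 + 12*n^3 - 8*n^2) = -n^6 + 3*n^5 + 2*n^4 - 12*n^3 + 9*n^2 - 7*n - 8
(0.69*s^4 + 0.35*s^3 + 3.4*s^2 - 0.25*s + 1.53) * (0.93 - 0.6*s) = -0.414*s^5 + 0.4317*s^4 - 1.7145*s^3 + 3.312*s^2 - 1.1505*s + 1.4229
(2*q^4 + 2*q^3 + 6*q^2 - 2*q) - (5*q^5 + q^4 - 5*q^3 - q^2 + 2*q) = -5*q^5 + q^4 + 7*q^3 + 7*q^2 - 4*q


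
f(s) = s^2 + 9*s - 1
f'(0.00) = 9.00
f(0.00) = -1.00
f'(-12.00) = -15.00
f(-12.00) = 35.00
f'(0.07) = 9.14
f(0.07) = -0.37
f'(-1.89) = 5.22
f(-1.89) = -14.44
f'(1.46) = 11.92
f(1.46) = 14.27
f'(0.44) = 9.88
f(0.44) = 3.15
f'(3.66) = 16.32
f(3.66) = 45.34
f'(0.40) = 9.80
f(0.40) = 2.76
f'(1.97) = 12.94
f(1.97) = 20.61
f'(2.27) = 13.54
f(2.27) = 24.58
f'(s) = 2*s + 9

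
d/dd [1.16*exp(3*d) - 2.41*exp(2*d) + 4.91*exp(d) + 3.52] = (3.48*exp(2*d) - 4.82*exp(d) + 4.91)*exp(d)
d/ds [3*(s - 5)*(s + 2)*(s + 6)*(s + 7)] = 12*s^3 + 90*s^2 - 42*s - 768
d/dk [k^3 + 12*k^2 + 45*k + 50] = 3*k^2 + 24*k + 45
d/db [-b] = -1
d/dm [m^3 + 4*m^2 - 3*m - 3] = 3*m^2 + 8*m - 3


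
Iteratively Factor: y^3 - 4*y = (y + 2)*(y^2 - 2*y) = y*(y + 2)*(y - 2)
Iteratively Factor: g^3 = (g)*(g^2) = g^2*(g)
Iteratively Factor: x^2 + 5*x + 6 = (x + 2)*(x + 3)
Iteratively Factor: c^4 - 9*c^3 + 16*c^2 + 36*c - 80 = (c + 2)*(c^3 - 11*c^2 + 38*c - 40) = (c - 4)*(c + 2)*(c^2 - 7*c + 10) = (c - 5)*(c - 4)*(c + 2)*(c - 2)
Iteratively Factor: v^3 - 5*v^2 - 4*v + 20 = (v - 2)*(v^2 - 3*v - 10) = (v - 2)*(v + 2)*(v - 5)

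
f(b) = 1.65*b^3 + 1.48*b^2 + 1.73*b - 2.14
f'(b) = 4.95*b^2 + 2.96*b + 1.73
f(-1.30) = -5.51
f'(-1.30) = 6.25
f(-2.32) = -18.79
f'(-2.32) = 21.51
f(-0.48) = -2.81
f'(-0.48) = 1.45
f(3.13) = 68.37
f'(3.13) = 59.49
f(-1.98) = -12.57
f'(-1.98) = 15.28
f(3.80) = 116.34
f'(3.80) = 84.46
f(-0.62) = -3.04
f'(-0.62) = 1.80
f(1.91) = 18.06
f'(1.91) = 25.44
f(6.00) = 417.92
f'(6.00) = 197.69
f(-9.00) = -1100.68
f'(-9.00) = 376.04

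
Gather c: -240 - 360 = -600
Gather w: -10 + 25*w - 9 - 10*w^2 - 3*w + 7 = -10*w^2 + 22*w - 12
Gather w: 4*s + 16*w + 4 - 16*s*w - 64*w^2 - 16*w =-16*s*w + 4*s - 64*w^2 + 4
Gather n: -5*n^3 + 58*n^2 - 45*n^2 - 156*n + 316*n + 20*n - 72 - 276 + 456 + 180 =-5*n^3 + 13*n^2 + 180*n + 288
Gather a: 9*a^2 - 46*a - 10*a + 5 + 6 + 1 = 9*a^2 - 56*a + 12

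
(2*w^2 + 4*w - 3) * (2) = 4*w^2 + 8*w - 6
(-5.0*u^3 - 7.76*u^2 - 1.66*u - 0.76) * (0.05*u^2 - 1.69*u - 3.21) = -0.25*u^5 + 8.062*u^4 + 29.0814*u^3 + 27.677*u^2 + 6.613*u + 2.4396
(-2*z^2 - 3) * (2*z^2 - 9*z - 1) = -4*z^4 + 18*z^3 - 4*z^2 + 27*z + 3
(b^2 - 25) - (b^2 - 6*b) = 6*b - 25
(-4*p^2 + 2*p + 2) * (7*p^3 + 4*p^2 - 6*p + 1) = -28*p^5 - 2*p^4 + 46*p^3 - 8*p^2 - 10*p + 2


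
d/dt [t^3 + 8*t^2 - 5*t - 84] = 3*t^2 + 16*t - 5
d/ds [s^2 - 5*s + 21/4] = 2*s - 5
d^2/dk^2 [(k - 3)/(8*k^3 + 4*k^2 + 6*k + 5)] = 4*(96*k^5 - 528*k^4 - 400*k^3 - 408*k^2 + 42*k - 39)/(512*k^9 + 768*k^8 + 1536*k^7 + 2176*k^6 + 2112*k^5 + 2112*k^4 + 1536*k^3 + 840*k^2 + 450*k + 125)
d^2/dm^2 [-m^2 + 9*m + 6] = -2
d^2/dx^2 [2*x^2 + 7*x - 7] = 4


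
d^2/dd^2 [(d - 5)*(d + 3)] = 2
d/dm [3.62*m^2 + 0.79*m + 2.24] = 7.24*m + 0.79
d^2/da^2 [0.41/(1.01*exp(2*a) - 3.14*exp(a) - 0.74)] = ((1.2874 - 1.6564*exp(a))*(-1.01*exp(2*a) + 3.14*exp(a) + 0.74) - 0.41*(2.02*exp(a) - 3.14)*(4.04*exp(a) - 6.28)*exp(a))*exp(a)/(-1.01*exp(2*a) + 3.14*exp(a) + 0.74)^3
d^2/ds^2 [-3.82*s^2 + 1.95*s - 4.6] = -7.64000000000000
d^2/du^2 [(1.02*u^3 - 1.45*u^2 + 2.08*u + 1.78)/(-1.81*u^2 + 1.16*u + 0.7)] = (7.105427357601e-15*u^5 - 12.86944*u^3 - 28.935288*u^2 + 3.612768*u - 4.501936)/(5.929741*u^6 - 11.400828*u^5 + 0.426798*u^4 + 7.257424*u^3 - 0.16506*u^2 - 1.7052*u - 0.343)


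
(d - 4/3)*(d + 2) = d^2 + 2*d/3 - 8/3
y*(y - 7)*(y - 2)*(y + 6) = y^4 - 3*y^3 - 40*y^2 + 84*y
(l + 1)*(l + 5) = l^2 + 6*l + 5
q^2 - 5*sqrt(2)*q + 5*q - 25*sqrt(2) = (q + 5)*(q - 5*sqrt(2))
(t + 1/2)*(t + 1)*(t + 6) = t^3 + 15*t^2/2 + 19*t/2 + 3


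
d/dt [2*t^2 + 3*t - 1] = 4*t + 3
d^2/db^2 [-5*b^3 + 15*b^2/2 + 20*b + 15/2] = 15 - 30*b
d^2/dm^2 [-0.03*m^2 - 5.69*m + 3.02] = -0.0600000000000000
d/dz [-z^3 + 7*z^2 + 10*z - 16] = -3*z^2 + 14*z + 10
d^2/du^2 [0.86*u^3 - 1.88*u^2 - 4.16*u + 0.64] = 5.16*u - 3.76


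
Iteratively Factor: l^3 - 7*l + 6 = (l - 2)*(l^2 + 2*l - 3) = (l - 2)*(l + 3)*(l - 1)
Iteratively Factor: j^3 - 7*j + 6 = (j + 3)*(j^2 - 3*j + 2) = (j - 1)*(j + 3)*(j - 2)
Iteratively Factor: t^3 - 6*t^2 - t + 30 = (t - 3)*(t^2 - 3*t - 10) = (t - 3)*(t + 2)*(t - 5)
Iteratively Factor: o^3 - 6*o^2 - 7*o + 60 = (o - 4)*(o^2 - 2*o - 15) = (o - 4)*(o + 3)*(o - 5)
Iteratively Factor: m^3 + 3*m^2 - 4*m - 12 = (m + 3)*(m^2 - 4) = (m - 2)*(m + 3)*(m + 2)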